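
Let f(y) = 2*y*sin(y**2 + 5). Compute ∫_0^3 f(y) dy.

-cos(14) + cos(5)

Let u = y**2 + 5, so du = 2*y dy. When y = 0, u = 5; when y = 3, u = 14.
The integral becomes ∫ sin(u) du from 5 to 14, with antiderivative -cos(u).
Back in y: F(y) = -cos(y**2 + 5).
Then F(3) - F(0) = (-cos(14)) - (-cos(5)) = -cos(14) + cos(5).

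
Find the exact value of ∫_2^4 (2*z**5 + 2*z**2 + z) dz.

4162/3

By the power rule, an antiderivative is F(z) = z**6/3 + 2*z**3/3 + z**2/2.
Then F(4) - F(2) = (1416) - (86/3) = 4162/3.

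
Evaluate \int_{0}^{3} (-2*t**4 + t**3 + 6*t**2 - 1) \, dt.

-519/20

By the power rule, an antiderivative is F(t) = -2*t**5/5 + t**4/4 + 2*t**3 - t.
Then F(3) - F(0) = (-519/20) - (0) = -519/20.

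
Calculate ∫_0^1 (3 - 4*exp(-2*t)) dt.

2*exp(-2) + 1

An antiderivative is F(t) = 3*t + 2*exp(-2*t).
Then F(1) - F(0) = (2*exp(-2) + 3) - (2) = 2*exp(-2) + 1.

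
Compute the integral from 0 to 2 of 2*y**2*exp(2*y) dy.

Integrate by parts twice (u = y^2, dv = 2*exp(2*y) dy).
An antiderivative is F(y) = (2*y**2 - 2*y + 1)*exp(2*y)/2.
Then F(2) - F(0) = (5*exp(4)/2) - (1/2) = -1/2 + 5*exp(4)/2.

-1/2 + 5*exp(4)/2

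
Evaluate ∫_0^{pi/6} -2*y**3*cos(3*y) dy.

Integrate by parts 3 times (u = y^3, dv = -2*cos(3*y) dy).
An antiderivative is F(y) = -2*y**3*sin(3*y)/3 - 2*y**2*cos(3*y)/3 + 4*y*sin(3*y)/9 + 4*cos(3*y)/27.
Then F(pi/6) - F(0) = (pi*(24 - pi**2)/324) - (4/27) = -4/27 - pi**3/324 + 2*pi/27.

-4/27 - pi**3/324 + 2*pi/27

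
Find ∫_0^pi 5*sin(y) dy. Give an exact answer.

10

An antiderivative is F(y) = -5*cos(y).
Then F(pi) - F(0) = (5) - (-5) = 10.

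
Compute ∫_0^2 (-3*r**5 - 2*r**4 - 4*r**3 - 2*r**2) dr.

By the power rule, an antiderivative is F(r) = -r**6/2 - 2*r**5/5 - r**4 - 2*r**3/3.
Then F(2) - F(0) = (-992/15) - (0) = -992/15.

-992/15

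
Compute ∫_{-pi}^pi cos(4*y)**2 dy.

pi

Use the identity cos^2(4*y) = (1 + cos(8*y))/2.
An antiderivative is F(y) = y/2 + sin(8*y)/16.
Then F(pi) - F(-pi) = (pi/2) - (-pi/2) = pi.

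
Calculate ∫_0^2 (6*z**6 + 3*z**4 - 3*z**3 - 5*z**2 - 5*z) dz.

By the power rule, an antiderivative is F(z) = 6*z**7/7 + 3*z**5/5 - 3*z**4/4 - 5*z**3/3 - 5*z**2/2.
Then F(2) - F(0) = (9826/105) - (0) = 9826/105.

9826/105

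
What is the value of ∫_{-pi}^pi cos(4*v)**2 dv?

pi

Use the identity cos^2(4*v) = (1 + cos(8*v))/2.
An antiderivative is F(v) = v/2 + sin(8*v)/16.
Then F(pi) - F(-pi) = (pi/2) - (-pi/2) = pi.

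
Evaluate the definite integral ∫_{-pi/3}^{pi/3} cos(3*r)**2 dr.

Use the identity cos^2(3*r) = (1 + cos(6*r))/2.
An antiderivative is F(r) = r/2 + sin(6*r)/12.
Then F(pi/3) - F(-pi/3) = (pi/6) - (-pi/6) = pi/3.

pi/3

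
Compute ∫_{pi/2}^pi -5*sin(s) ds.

An antiderivative is F(s) = 5*cos(s).
Then F(pi) - F(pi/2) = (-5) - (0) = -5.

-5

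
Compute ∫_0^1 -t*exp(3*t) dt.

-2*exp(3)/9 - 1/9

Integrate by parts once (u = t, dv = -exp(3*t) dt).
An antiderivative is F(t) = (-3*t + 1)*exp(3*t)/9.
Then F(1) - F(0) = (-2*exp(3)/9) - (1/9) = -2*exp(3)/9 - 1/9.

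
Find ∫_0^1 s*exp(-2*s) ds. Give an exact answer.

Integrate by parts once (u = s, dv = exp(-2*s) ds).
An antiderivative is F(s) = (-2*s - 1)*exp(-2*s)/4.
Then F(1) - F(0) = (-3*exp(-2)/4) - (-1/4) = (-3 + exp(2))*exp(-2)/4.

(-3 + exp(2))*exp(-2)/4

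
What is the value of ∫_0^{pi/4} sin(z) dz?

1 - sqrt(2)/2

An antiderivative is F(z) = -cos(z).
Then F(pi/4) - F(0) = (-sqrt(2)/2) - (-1) = 1 - sqrt(2)/2.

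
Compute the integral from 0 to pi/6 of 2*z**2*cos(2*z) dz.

Integrate by parts twice (u = z^2, dv = 2*cos(2*z) dz).
An antiderivative is F(z) = z**2*sin(2*z) + z*cos(2*z) - sin(2*z)/2.
Then F(pi/6) - F(0) = (-sqrt(3)/4 + sqrt(3)*pi**2/72 + pi/12) - (0) = -sqrt(3)/4 + sqrt(3)*pi**2/72 + pi/12.

-sqrt(3)/4 + sqrt(3)*pi**2/72 + pi/12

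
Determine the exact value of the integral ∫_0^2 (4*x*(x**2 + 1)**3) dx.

312

Let u = x**2 + 1, so du = 2*x dx. When x = 0, u = 1; when x = 2, u = 5.
The integral becomes 2·∫ u**3 du from 1 to 5, with antiderivative u**4/2.
Back in x: F(x) = (x**2 + 1)**4/2.
Then F(2) - F(0) = (625/2) - (1/2) = 312.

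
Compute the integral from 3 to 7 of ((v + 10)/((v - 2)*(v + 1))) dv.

Factor the denominator: v**2 - v - 2 = (v + 1)(v - 2).
Partial fractions: (v + 10)/((v - 2)*(v + 1)) = -3/(v + 1) + 4/(v - 2).
An antiderivative is F(v) = 4*log(v - 2) - 3*log(v + 1).
Then F(7) - F(3) = (-9*log(2) + 4*log(5)) - (-log(64)) = -3*log(2) + 4*log(5).

-3*log(2) + 4*log(5)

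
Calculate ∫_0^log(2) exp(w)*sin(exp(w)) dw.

Let u = exp(w), so du = exp(w) dw. When w = 0, u = 1; when w = log(2), u = 2.
The integral becomes ∫ sin(u) du from 1 to 2, with antiderivative -cos(u).
Back in w: F(w) = -cos(exp(w)).
Then F(log(2)) - F(0) = (-cos(2)) - (-cos(1)) = -cos(2) + cos(1).

-cos(2) + cos(1)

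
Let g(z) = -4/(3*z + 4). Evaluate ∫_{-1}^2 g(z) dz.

An antiderivative is F(z) = -4*log(3*z + 4)/3.
Then F(2) - F(-1) = (-4*log(10)/3) - (0) = -4*log(10)/3.

-4*log(10)/3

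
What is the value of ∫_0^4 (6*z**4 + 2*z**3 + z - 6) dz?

By the power rule, an antiderivative is F(z) = 6*z**5/5 + z**4/2 + z**2/2 - 6*z.
Then F(4) - F(0) = (6704/5) - (0) = 6704/5.

6704/5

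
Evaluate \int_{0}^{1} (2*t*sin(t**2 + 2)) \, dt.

Let u = t**2 + 2, so du = 2*t dt. When t = 0, u = 2; when t = 1, u = 3.
The integral becomes ∫ sin(u) du from 2 to 3, with antiderivative -cos(u).
Back in t: F(t) = -cos(t**2 + 2).
Then F(1) - F(0) = (-cos(3)) - (-cos(2)) = cos(2) - cos(3).

cos(2) - cos(3)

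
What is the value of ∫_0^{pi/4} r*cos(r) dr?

-1 + sqrt(2)*pi/8 + sqrt(2)/2

Integrate by parts once (u = r, dv = cos(r) dr).
An antiderivative is F(r) = r*sin(r) + cos(r).
Then F(pi/4) - F(0) = (sqrt(2)*(pi + 4)/8) - (1) = -1 + sqrt(2)*pi/8 + sqrt(2)/2.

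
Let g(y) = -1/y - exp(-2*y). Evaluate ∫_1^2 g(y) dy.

An antiderivative is F(y) = -log(y) + exp(-2*y)/2.
Then F(2) - F(1) = (-log(2) + exp(-4)/2) - (exp(-2)/2) = -log(2) - exp(-2)/2 + exp(-4)/2.

-log(2) - exp(-2)/2 + exp(-4)/2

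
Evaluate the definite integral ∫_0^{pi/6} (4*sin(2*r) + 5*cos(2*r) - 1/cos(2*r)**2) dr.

An antiderivative is F(r) = 5*sin(2*r)/2 - 2*cos(2*r) - tan(2*r)/2.
Then F(pi/6) - F(0) = (-1 + 3*sqrt(3)/4) - (-2) = 1 + 3*sqrt(3)/4.

1 + 3*sqrt(3)/4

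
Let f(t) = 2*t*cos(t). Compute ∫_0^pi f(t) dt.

-4

Integrate by parts once (u = t, dv = 2*cos(t) dt).
An antiderivative is F(t) = 2*t*sin(t) + 2*cos(t).
Then F(pi) - F(0) = (-2) - (2) = -4.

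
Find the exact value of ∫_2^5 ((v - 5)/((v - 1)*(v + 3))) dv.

Factor the denominator: v**2 + 2*v - 3 = (v + 3)(v - 1).
Partial fractions: (v - 5)/((v - 1)*(v + 3)) = 2/(v + 3) - 1/(v - 1).
An antiderivative is F(v) = -log(v - 1) + 2*log(v + 3).
Then F(5) - F(2) = (log(16)) - (log(25)) = log(16/25).

log(16/25)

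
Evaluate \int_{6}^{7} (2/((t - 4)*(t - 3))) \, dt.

Factor the denominator: t**2 - 7*t + 12 = (t - 3)(t - 4).
Partial fractions: 2/((t - 4)*(t - 3)) = -2/(t - 3) + 2/(t - 4).
An antiderivative is F(t) = 2*log(t - 4) - 2*log(t - 3).
Then F(7) - F(6) = (log(9/16)) - (log(4/9)) = log(81/64).

log(81/64)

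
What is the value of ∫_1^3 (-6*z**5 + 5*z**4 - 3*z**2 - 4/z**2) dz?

-1544/3

By the power rule, an antiderivative is F(z) = -z**6 + z**5 - z**3 + 4/z.
Then F(3) - F(1) = (-1535/3) - (3) = -1544/3.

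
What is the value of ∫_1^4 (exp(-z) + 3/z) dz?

An antiderivative is F(z) = 3*log(z) - exp(-z).
Then F(4) - F(1) = (-exp(-4) + 6*log(2)) - (-exp(-1)) = -exp(-4) + exp(-1) + 6*log(2).

-exp(-4) + exp(-1) + 6*log(2)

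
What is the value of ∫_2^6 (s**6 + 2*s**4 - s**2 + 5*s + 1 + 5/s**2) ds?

4524083/105

By the power rule, an antiderivative is F(s) = s**7/7 + 2*s**5/5 - s**3/3 + 5*s**2/2 + s - 5/s.
Then F(6) - F(2) = (9056129/210) - (7963/210) = 4524083/105.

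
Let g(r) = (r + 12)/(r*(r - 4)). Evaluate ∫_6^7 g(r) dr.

-3*log(7) - log(2) + 7*log(3)

Factor the denominator: r**2 - 4*r = r(r - 4).
Partial fractions: (r + 12)/(r*(r - 4)) = -3/r + 4/(r - 4).
An antiderivative is F(r) = -3*log(r) + 4*log(r - 4).
Then F(7) - F(6) = (-3*log(7) + 4*log(3)) - (log(2/27)) = -3*log(7) - log(2) + 7*log(3).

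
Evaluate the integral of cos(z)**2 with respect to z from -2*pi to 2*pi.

Use the identity cos^2(z) = (1 + cos(2*z))/2.
An antiderivative is F(z) = z/2 + sin(2*z)/4.
Then F(2*pi) - F(-2*pi) = (pi) - (-pi) = 2*pi.

2*pi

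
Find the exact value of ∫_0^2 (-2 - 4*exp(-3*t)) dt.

An antiderivative is F(t) = -2*t + 4*exp(-3*t)/3.
Then F(2) - F(0) = (-4 + 4*exp(-6)/3) - (4/3) = -16/3 + 4*exp(-6)/3.

-16/3 + 4*exp(-6)/3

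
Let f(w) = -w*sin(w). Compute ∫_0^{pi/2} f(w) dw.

-1

Integrate by parts once (u = w, dv = -sin(w) dw).
An antiderivative is F(w) = w*cos(w) - sin(w).
Then F(pi/2) - F(0) = (-1) - (0) = -1.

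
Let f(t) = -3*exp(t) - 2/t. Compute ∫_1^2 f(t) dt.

An antiderivative is F(t) = -3*exp(t) - 2*log(t).
Then F(2) - F(1) = (-3*exp(2) - log(4)) - (-3*exp(1)) = -3*exp(2) - log(4) + 3*exp(1).

-3*exp(2) - log(4) + 3*exp(1)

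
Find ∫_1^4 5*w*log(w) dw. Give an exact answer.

-75/4 + 80*log(2)

Integrate by parts once (u = ln w, dv = 5*w dw).
An antiderivative is F(w) = 5*w**2*(2*log(w) - 1)/4.
Then F(4) - F(1) = (-20 + 80*log(2)) - (-5/4) = -75/4 + 80*log(2).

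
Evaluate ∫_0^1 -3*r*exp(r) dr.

-3

Integrate by parts once (u = r, dv = -3*exp(r) dr).
An antiderivative is F(r) = (-3*r + 3)*exp(r).
Then F(1) - F(0) = (0) - (3) = -3.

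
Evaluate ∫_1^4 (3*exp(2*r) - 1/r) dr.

-3*exp(2)/2 - log(4) + 3*exp(8)/2

An antiderivative is F(r) = 3*exp(2*r)/2 - log(r).
Then F(4) - F(1) = (-log(4) + 3*exp(8)/2) - (3*exp(2)/2) = -3*exp(2)/2 - log(4) + 3*exp(8)/2.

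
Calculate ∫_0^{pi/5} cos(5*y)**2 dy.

pi/10

Use the identity cos^2(5*y) = (1 + cos(10*y))/2.
An antiderivative is F(y) = y/2 + sin(10*y)/20.
Then F(pi/5) - F(0) = (pi/10) - (0) = pi/10.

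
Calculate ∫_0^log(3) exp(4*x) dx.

20

Let u = exp(x), so du = exp(x) dx. When x = 0, u = 1; when x = log(3), u = 3.
The integral becomes ∫ u**3 du from 1 to 3, with antiderivative u**4/4.
Back in x: F(x) = exp(4*x)/4.
Then F(log(3)) - F(0) = (81/4) - (1/4) = 20.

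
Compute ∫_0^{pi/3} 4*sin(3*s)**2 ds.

2*pi/3

Use the identity sin^2(3*s) = (1 - cos(6*s))/2.
An antiderivative is F(s) = 2*s - sin(6*s)/3.
Then F(pi/3) - F(0) = (2*pi/3) - (0) = 2*pi/3.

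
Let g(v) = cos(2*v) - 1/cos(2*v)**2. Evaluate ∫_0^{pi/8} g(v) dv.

-1/2 + sqrt(2)/4

An antiderivative is F(v) = sin(2*v)/2 - tan(2*v)/2.
Then F(pi/8) - F(0) = (-1/2 + sqrt(2)/4) - (0) = -1/2 + sqrt(2)/4.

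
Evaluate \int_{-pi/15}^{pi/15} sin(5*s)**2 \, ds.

Use the identity sin^2(5*s) = (1 - cos(10*s))/2.
An antiderivative is F(s) = s/2 - sin(10*s)/20.
Then F(pi/15) - F(-pi/15) = (-sqrt(3)/40 + pi/30) - (-pi/30 + sqrt(3)/40) = -sqrt(3)/20 + pi/15.

-sqrt(3)/20 + pi/15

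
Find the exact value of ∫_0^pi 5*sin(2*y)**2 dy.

5*pi/2

Use the identity sin^2(2*y) = (1 - cos(4*y))/2.
An antiderivative is F(y) = 5*y/2 - 5*sin(4*y)/8.
Then F(pi) - F(0) = (5*pi/2) - (0) = 5*pi/2.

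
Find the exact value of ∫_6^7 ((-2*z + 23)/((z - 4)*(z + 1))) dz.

Factor the denominator: z**2 - 3*z - 4 = (z + 1)(z - 4).
Partial fractions: (-2*z + 23)/((z - 4)*(z + 1)) = -5/(z + 1) + 3/(z - 4).
An antiderivative is F(z) = 3*log(z - 4) - 5*log(z + 1).
Then F(7) - F(6) = (-15*log(2) + 3*log(3)) - (-5*log(7) + 3*log(2)) = -18*log(2) + 3*log(3) + 5*log(7).

-18*log(2) + 3*log(3) + 5*log(7)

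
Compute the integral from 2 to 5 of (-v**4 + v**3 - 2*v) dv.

By the power rule, an antiderivative is F(v) = -v**5/5 + v**4/4 - v**2.
Then F(5) - F(2) = (-1975/4) - (-32/5) = -9747/20.

-9747/20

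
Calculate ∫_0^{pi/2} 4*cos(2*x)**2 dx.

pi

Use the identity cos^2(2*x) = (1 + cos(4*x))/2.
An antiderivative is F(x) = 2*x + sin(4*x)/2.
Then F(pi/2) - F(0) = (pi) - (0) = pi.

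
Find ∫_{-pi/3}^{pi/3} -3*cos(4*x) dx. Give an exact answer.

An antiderivative is F(x) = -3*sin(4*x)/4.
Then F(pi/3) - F(-pi/3) = (3*sqrt(3)/8) - (-3*sqrt(3)/8) = 3*sqrt(3)/4.

3*sqrt(3)/4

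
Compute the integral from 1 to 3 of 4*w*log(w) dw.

Integrate by parts once (u = ln w, dv = 4*w dw).
An antiderivative is F(w) = w**2*(2*log(w) - 1).
Then F(3) - F(1) = (-9 + 18*log(3)) - (-1) = -8 + 18*log(3).

-8 + 18*log(3)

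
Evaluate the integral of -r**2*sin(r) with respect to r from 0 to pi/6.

-sqrt(3) - pi/6 + sqrt(3)*pi**2/72 + 2

Integrate by parts twice (u = r^2, dv = -sin(r) dr).
An antiderivative is F(r) = r**2*cos(r) - 2*r*sin(r) - 2*cos(r).
Then F(pi/6) - F(0) = (-sqrt(3) - pi/6 + sqrt(3)*pi**2/72) - (-2) = -sqrt(3) - pi/6 + sqrt(3)*pi**2/72 + 2.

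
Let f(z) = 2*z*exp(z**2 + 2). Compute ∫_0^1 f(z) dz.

-exp(2) + exp(3)

Let u = z**2 + 2, so du = 2*z dz. When z = 0, u = 2; when z = 1, u = 3.
The integral becomes ∫ exp(u) du from 2 to 3, with antiderivative exp(u).
Back in z: F(z) = exp(z**2 + 2).
Then F(1) - F(0) = (exp(3)) - (exp(2)) = -exp(2) + exp(3).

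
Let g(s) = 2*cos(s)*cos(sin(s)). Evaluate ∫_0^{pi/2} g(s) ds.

Let u = sin(s), so du = cos(s) ds. When s = 0, u = 0; when s = pi/2, u = 1.
The integral becomes 2·∫ cos(u) du from 0 to 1, with antiderivative 2*sin(u).
Back in s: F(s) = 2*sin(sin(s)).
Then F(pi/2) - F(0) = (2*sin(1)) - (0) = 2*sin(1).

2*sin(1)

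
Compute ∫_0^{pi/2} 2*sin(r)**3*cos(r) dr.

Let u = sin(r), so du = cos(r) dr. When r = 0, u = 0; when r = pi/2, u = 1.
The integral becomes 2·∫ u**3 du from 0 to 1, with antiderivative u**4/2.
Back in r: F(r) = sin(r)**4/2.
Then F(pi/2) - F(0) = (1/2) - (0) = 1/2.

1/2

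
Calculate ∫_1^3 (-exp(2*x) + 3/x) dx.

-exp(6)/2 + log(27) + exp(2)/2

An antiderivative is F(x) = -exp(2*x)/2 + 3*log(x).
Then F(3) - F(1) = (-exp(6)/2 + log(27)) - (-exp(2)/2) = -exp(6)/2 + log(27) + exp(2)/2.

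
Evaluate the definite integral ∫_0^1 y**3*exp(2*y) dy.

Integrate by parts 3 times (u = y^3, dv = exp(2*y) dy).
An antiderivative is F(y) = (4*y**3 - 6*y**2 + 6*y - 3)*exp(2*y)/8.
Then F(1) - F(0) = (exp(2)/8) - (-3/8) = 3/8 + exp(2)/8.

3/8 + exp(2)/8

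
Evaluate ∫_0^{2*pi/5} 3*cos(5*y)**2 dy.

3*pi/5

Use the identity cos^2(5*y) = (1 + cos(10*y))/2.
An antiderivative is F(y) = 3*y/2 + 3*sin(10*y)/20.
Then F(2*pi/5) - F(0) = (3*pi/5) - (0) = 3*pi/5.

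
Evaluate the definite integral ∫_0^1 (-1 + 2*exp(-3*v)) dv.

An antiderivative is F(v) = -v - 2*exp(-3*v)/3.
Then F(1) - F(0) = (-1 - 2*exp(-3)/3) - (-2/3) = (-exp(3) - 2)*exp(-3)/3.

(-exp(3) - 2)*exp(-3)/3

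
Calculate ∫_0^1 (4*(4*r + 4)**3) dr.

Let u = 4*r + 4, so du = 4 dr. When r = 0, u = 4; when r = 1, u = 8.
The integral becomes ∫ u**3 du from 4 to 8, with antiderivative u**4/4.
Back in r: F(r) = (4*r + 4)**4/4.
Then F(1) - F(0) = (1024) - (64) = 960.

960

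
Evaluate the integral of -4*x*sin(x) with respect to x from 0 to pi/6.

-2 + sqrt(3)*pi/3

Integrate by parts once (u = x, dv = -4*sin(x) dx).
An antiderivative is F(x) = 4*x*cos(x) - 4*sin(x).
Then F(pi/6) - F(0) = (-2 + sqrt(3)*pi/3) - (0) = -2 + sqrt(3)*pi/3.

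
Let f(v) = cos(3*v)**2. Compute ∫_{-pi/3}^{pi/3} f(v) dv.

Use the identity cos^2(3*v) = (1 + cos(6*v))/2.
An antiderivative is F(v) = v/2 + sin(6*v)/12.
Then F(pi/3) - F(-pi/3) = (pi/6) - (-pi/6) = pi/3.

pi/3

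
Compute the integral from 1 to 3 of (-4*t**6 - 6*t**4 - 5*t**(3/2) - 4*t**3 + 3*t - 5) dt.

By the power rule, an antiderivative is F(t) = -4*t**7/7 - 2*t**(5/2) - 6*t**5/5 - t**4 + 3*t**2/2 - 5*t.
Then F(3) - F(1) = (-113667/70 - 18*sqrt(3)) - (-579/70) = -56544/35 - 18*sqrt(3).

-56544/35 - 18*sqrt(3)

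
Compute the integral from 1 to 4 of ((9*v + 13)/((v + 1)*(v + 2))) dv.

log(2) + 4*log(5)

Factor the denominator: v**2 + 3*v + 2 = (v + 2)(v + 1).
Partial fractions: (9*v + 13)/((v + 1)*(v + 2)) = 5/(v + 2) + 4/(v + 1).
An antiderivative is F(v) = 4*log(v + 1) + 5*log(v + 2).
Then F(4) - F(1) = (5*log(2) + 5*log(3) + 4*log(5)) - (4*log(2) + 5*log(3)) = log(2) + 4*log(5).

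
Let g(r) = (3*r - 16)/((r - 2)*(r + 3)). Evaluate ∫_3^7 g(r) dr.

Factor the denominator: r**2 + r - 6 = (r + 3)(r - 2).
Partial fractions: (3*r - 16)/((r - 2)*(r + 3)) = 5/(r + 3) - 2/(r - 2).
An antiderivative is F(r) = -2*log(r - 2) + 5*log(r + 3).
Then F(7) - F(3) = (5*log(2) + 3*log(5)) - (5*log(2) + 5*log(3)) = -5*log(3) + 3*log(5).

-5*log(3) + 3*log(5)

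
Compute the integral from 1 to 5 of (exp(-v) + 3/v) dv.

An antiderivative is F(v) = 3*log(v) - exp(-v).
Then F(5) - F(1) = (-exp(-5) + 3*log(5)) - (-exp(-1)) = -exp(-5) + exp(-1) + 3*log(5).

-exp(-5) + exp(-1) + 3*log(5)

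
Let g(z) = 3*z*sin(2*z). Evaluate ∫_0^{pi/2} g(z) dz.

3*pi/4

Integrate by parts once (u = z, dv = 3*sin(2*z) dz).
An antiderivative is F(z) = -3*z*cos(2*z)/2 + 3*sin(2*z)/4.
Then F(pi/2) - F(0) = (3*pi/4) - (0) = 3*pi/4.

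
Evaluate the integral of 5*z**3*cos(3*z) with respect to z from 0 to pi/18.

-5*sqrt(3)/27 - 5*pi/162 + 5*pi**3/34992 + 5*sqrt(3)*pi**2/1944 + 10/27

Integrate by parts 3 times (u = z^3, dv = 5*cos(3*z) dz).
An antiderivative is F(z) = 5*z**3*sin(3*z)/3 + 5*z**2*cos(3*z)/3 - 10*z*sin(3*z)/9 - 10*cos(3*z)/27.
Then F(pi/18) - F(0) = (-5*sqrt(3)/27 - 5*pi/162 + 5*pi**3/34992 + 5*sqrt(3)*pi**2/1944) - (-10/27) = -5*sqrt(3)/27 - 5*pi/162 + 5*pi**3/34992 + 5*sqrt(3)*pi**2/1944 + 10/27.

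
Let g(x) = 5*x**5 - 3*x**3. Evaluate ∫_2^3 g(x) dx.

By the power rule, an antiderivative is F(x) = 5*x**6/6 - 3*x**4/4.
Then F(3) - F(2) = (2187/4) - (124/3) = 6065/12.

6065/12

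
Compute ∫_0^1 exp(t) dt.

An antiderivative is F(t) = exp(t).
Then F(1) - F(0) = (E) - (1) = -1 + E.

-1 + E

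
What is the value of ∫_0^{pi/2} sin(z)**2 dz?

pi/4

Use the identity sin^2(z) = (1 - cos(2*z))/2.
An antiderivative is F(z) = z/2 - sin(2*z)/4.
Then F(pi/2) - F(0) = (pi/4) - (0) = pi/4.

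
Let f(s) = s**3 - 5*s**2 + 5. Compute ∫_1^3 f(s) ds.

-40/3

By the power rule, an antiderivative is F(s) = s**4/4 - 5*s**3/3 + 5*s.
Then F(3) - F(1) = (-39/4) - (43/12) = -40/3.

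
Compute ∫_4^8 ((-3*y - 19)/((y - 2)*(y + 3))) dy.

-5*log(3) - 2*log(7) + 2*log(11)

Factor the denominator: y**2 + y - 6 = (y + 3)(y - 2).
Partial fractions: (-3*y - 19)/((y - 2)*(y + 3)) = 2/(y + 3) - 5/(y - 2).
An antiderivative is F(y) = -5*log(y - 2) + 2*log(y + 3).
Then F(8) - F(4) = (-5*log(3) - 5*log(2) + 2*log(11)) - (log(49/32)) = -5*log(3) - 2*log(7) + 2*log(11).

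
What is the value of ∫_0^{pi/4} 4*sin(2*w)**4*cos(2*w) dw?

2/5

Let u = sin(2*w), so du = 2*cos(2*w) dw. When w = 0, u = 0; when w = pi/4, u = 1.
The integral becomes 2·∫ u**4 du from 0 to 1, with antiderivative 2*u**5/5.
Back in w: F(w) = 2*sin(2*w)**5/5.
Then F(pi/4) - F(0) = (2/5) - (0) = 2/5.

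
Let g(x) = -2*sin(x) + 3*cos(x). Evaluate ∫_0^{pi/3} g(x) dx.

An antiderivative is F(x) = 3*sin(x) + 2*cos(x).
Then F(pi/3) - F(0) = (1 + 3*sqrt(3)/2) - (2) = -1 + 3*sqrt(3)/2.

-1 + 3*sqrt(3)/2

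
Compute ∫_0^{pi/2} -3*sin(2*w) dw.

-3

An antiderivative is F(w) = 3*cos(2*w)/2.
Then F(pi/2) - F(0) = (-3/2) - (3/2) = -3.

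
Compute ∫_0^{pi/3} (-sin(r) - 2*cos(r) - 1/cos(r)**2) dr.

-2*sqrt(3) - 1/2

An antiderivative is F(r) = -2*sin(r) + cos(r) - tan(r).
Then F(pi/3) - F(0) = (1/2 - 2*sqrt(3)) - (1) = -2*sqrt(3) - 1/2.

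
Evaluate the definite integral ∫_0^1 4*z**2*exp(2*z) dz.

Integrate by parts twice (u = z^2, dv = 4*exp(2*z) dz).
An antiderivative is F(z) = (2*z**2 - 2*z + 1)*exp(2*z).
Then F(1) - F(0) = (exp(2)) - (1) = -1 + exp(2).

-1 + exp(2)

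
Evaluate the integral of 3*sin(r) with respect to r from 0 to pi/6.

3 - 3*sqrt(3)/2

An antiderivative is F(r) = -3*cos(r).
Then F(pi/6) - F(0) = (-3*sqrt(3)/2) - (-3) = 3 - 3*sqrt(3)/2.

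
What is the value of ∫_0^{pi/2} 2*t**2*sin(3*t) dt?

-2*pi/9 - 4/27

Integrate by parts twice (u = t^2, dv = 2*sin(3*t) dt).
An antiderivative is F(t) = -2*t**2*cos(3*t)/3 + 4*t*sin(3*t)/9 + 4*cos(3*t)/27.
Then F(pi/2) - F(0) = (-2*pi/9) - (4/27) = -2*pi/9 - 4/27.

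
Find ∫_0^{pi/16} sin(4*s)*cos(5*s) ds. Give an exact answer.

Use the identity sin(4*s)cos(5*s) = [sin(9*s) + sin(-s)]/2.
An antiderivative is F(s) = cos(s)/2 - cos(9*s)/18.
Then F(pi/16) - F(0) = (sin(pi/16)/18 + cos(pi/16)/2) - (4/9) = -4/9 + sin(pi/16)/18 + cos(pi/16)/2.

-4/9 + sin(pi/16)/18 + cos(pi/16)/2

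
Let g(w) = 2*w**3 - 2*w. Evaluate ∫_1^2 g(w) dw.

By the power rule, an antiderivative is F(w) = w**4/2 - w**2.
Then F(2) - F(1) = (4) - (-1/2) = 9/2.

9/2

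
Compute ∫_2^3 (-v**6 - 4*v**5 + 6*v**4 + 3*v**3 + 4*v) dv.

By the power rule, an antiderivative is F(v) = -v**7/7 - 2*v**6/3 + 6*v**5/5 + 3*v**4/4 + 2*v**2.
Then F(3) - F(2) = (-59931/140) - (-268/105) = -178721/420.

-178721/420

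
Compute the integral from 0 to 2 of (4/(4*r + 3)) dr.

An antiderivative is F(r) = log(4*r + 3).
Then F(2) - F(0) = (log(11)) - (log(3)) = log(11/3).

log(11/3)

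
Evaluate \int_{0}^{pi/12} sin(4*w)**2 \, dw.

-sqrt(3)/32 + pi/24

Use the identity sin^2(4*w) = (1 - cos(8*w))/2.
An antiderivative is F(w) = w/2 - sin(8*w)/16.
Then F(pi/12) - F(0) = (-sqrt(3)/32 + pi/24) - (0) = -sqrt(3)/32 + pi/24.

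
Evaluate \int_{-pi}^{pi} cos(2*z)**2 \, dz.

Use the identity cos^2(2*z) = (1 + cos(4*z))/2.
An antiderivative is F(z) = z/2 + sin(4*z)/8.
Then F(pi) - F(-pi) = (pi/2) - (-pi/2) = pi.

pi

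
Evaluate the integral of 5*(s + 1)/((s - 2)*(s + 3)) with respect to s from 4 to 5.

Factor the denominator: s**2 + s - 6 = (s + 3)(s - 2).
Partial fractions: 5*(s + 1)/((s - 2)*(s + 3)) = 2/(s + 3) + 3/(s - 2).
An antiderivative is F(s) = 3*log(s - 2) + 2*log(s + 3).
Then F(5) - F(4) = (3*log(3) + 6*log(2)) - (3*log(2) + 2*log(7)) = -2*log(7) + 3*log(2) + 3*log(3).

-2*log(7) + 3*log(2) + 3*log(3)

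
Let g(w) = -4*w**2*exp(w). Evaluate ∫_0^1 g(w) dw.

8 - 4*E

Integrate by parts twice (u = w^2, dv = -4*exp(w) dw).
An antiderivative is F(w) = (-4*w**2 + 8*w - 8)*exp(w).
Then F(1) - F(0) = (-4*E) - (-8) = 8 - 4*E.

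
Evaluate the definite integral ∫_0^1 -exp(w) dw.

1 - E

An antiderivative is F(w) = -exp(w).
Then F(1) - F(0) = (-E) - (-1) = 1 - E.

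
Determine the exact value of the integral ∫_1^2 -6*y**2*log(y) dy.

14/3 - 16*log(2)

Integrate by parts once (u = ln y, dv = -6*y**2 dy).
An antiderivative is F(y) = -2*y**3*(3*log(y) - 1)/3.
Then F(2) - F(1) = (16/3 - 16*log(2)) - (2/3) = 14/3 - 16*log(2).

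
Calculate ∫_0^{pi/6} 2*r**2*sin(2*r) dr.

-1/4 - pi**2/72 + sqrt(3)*pi/12

Integrate by parts twice (u = r^2, dv = 2*sin(2*r) dr).
An antiderivative is F(r) = -r**2*cos(2*r) + r*sin(2*r) + cos(2*r)/2.
Then F(pi/6) - F(0) = (-pi**2/72 + 1/4 + sqrt(3)*pi/12) - (1/2) = -1/4 - pi**2/72 + sqrt(3)*pi/12.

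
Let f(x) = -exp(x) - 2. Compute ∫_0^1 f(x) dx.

-E - 1

An antiderivative is F(x) = -2*x - exp(x).
Then F(1) - F(0) = (-E - 2) - (-1) = -E - 1.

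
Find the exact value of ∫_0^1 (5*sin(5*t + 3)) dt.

Let u = 5*t + 3, so du = 5 dt. When t = 0, u = 3; when t = 1, u = 8.
The integral becomes ∫ sin(u) du from 3 to 8, with antiderivative -cos(u).
Back in t: F(t) = -cos(5*t + 3).
Then F(1) - F(0) = (-cos(8)) - (-cos(3)) = cos(3) - cos(8).

cos(3) - cos(8)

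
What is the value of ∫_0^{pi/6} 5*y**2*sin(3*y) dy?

Integrate by parts twice (u = y^2, dv = 5*sin(3*y) dy).
An antiderivative is F(y) = -5*y**2*cos(3*y)/3 + 10*y*sin(3*y)/9 + 10*cos(3*y)/27.
Then F(pi/6) - F(0) = (5*pi/27) - (10/27) = -10/27 + 5*pi/27.

-10/27 + 5*pi/27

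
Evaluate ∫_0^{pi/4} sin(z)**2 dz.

Use the identity sin^2(z) = (1 - cos(2*z))/2.
An antiderivative is F(z) = z/2 - sin(2*z)/4.
Then F(pi/4) - F(0) = (-1/4 + pi/8) - (0) = -1/4 + pi/8.

-1/4 + pi/8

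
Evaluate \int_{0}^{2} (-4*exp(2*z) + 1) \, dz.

4 - 2*exp(4)

An antiderivative is F(z) = -2*exp(2*z) + z.
Then F(2) - F(0) = (2 - 2*exp(4)) - (-2) = 4 - 2*exp(4).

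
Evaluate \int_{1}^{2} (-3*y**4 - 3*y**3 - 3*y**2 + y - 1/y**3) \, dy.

-1429/40

By the power rule, an antiderivative is F(y) = -3*y**5/5 - 3*y**4/4 - y**3 + y**2/2 + 1/(2*y**2).
Then F(2) - F(1) = (-1483/40) - (-27/20) = -1429/40.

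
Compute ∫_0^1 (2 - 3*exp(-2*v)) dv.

An antiderivative is F(v) = 2*v + 3*exp(-2*v)/2.
Then F(1) - F(0) = (3*exp(-2)/2 + 2) - (3/2) = (3 + exp(2))*exp(-2)/2.

(3 + exp(2))*exp(-2)/2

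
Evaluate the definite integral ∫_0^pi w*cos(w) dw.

Integrate by parts once (u = w, dv = cos(w) dw).
An antiderivative is F(w) = w*sin(w) + cos(w).
Then F(pi) - F(0) = (-1) - (1) = -2.

-2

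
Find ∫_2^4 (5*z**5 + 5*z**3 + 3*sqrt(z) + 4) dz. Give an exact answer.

3684 - 4*sqrt(2)

By the power rule, an antiderivative is F(z) = 5*z**6/6 + 5*z**4/4 + 2*z**(3/2) + 4*z.
Then F(4) - F(2) = (11296/3) - (4*sqrt(2) + 244/3) = 3684 - 4*sqrt(2).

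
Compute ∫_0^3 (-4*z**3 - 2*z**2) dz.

-99

By the power rule, an antiderivative is F(z) = -z**4 - 2*z**3/3.
Then F(3) - F(0) = (-99) - (0) = -99.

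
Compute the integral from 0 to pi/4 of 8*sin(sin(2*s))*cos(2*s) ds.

4 - 4*cos(1)

Let u = sin(2*s), so du = 2*cos(2*s) ds. When s = 0, u = 0; when s = pi/4, u = 1.
The integral becomes 4·∫ sin(u) du from 0 to 1, with antiderivative -4*cos(u).
Back in s: F(s) = -4*cos(sin(2*s)).
Then F(pi/4) - F(0) = (-4*cos(1)) - (-4) = 4 - 4*cos(1).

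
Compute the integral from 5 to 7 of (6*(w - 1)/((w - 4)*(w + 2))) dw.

Factor the denominator: w**2 - 2*w - 8 = (w + 2)(w - 4).
Partial fractions: 6*(w - 1)/((w - 4)*(w + 2)) = 3/(w + 2) + 3/(w - 4).
An antiderivative is F(w) = 3*log(w - 4) + 3*log(w + 2).
Then F(7) - F(5) = (9*log(3)) - (3*log(7)) = -3*log(7) + 9*log(3).

-3*log(7) + 9*log(3)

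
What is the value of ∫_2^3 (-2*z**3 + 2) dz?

-61/2

By the power rule, an antiderivative is F(z) = -z**4/2 + 2*z.
Then F(3) - F(2) = (-69/2) - (-4) = -61/2.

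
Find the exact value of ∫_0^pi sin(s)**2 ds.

Use the identity sin^2(s) = (1 - cos(2*s))/2.
An antiderivative is F(s) = s/2 - sin(2*s)/4.
Then F(pi) - F(0) = (pi/2) - (0) = pi/2.

pi/2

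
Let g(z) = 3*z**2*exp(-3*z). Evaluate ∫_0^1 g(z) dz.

2/9 - 17*exp(-3)/9

Integrate by parts twice (u = z^2, dv = 3*exp(-3*z) dz).
An antiderivative is F(z) = (-9*z**2 - 6*z - 2)*exp(-3*z)/9.
Then F(1) - F(0) = (-17*exp(-3)/9) - (-2/9) = 2/9 - 17*exp(-3)/9.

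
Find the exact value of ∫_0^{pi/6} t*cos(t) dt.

Integrate by parts once (u = t, dv = cos(t) dt).
An antiderivative is F(t) = t*sin(t) + cos(t).
Then F(pi/6) - F(0) = (pi/12 + sqrt(3)/2) - (1) = -1 + pi/12 + sqrt(3)/2.

-1 + pi/12 + sqrt(3)/2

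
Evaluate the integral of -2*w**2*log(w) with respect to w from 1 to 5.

Integrate by parts once (u = ln w, dv = -2*w**2 dw).
An antiderivative is F(w) = -2*w**3*(3*log(w) - 1)/9.
Then F(5) - F(1) = (250/9 - 250*log(5)/3) - (2/9) = 248/9 - 250*log(5)/3.

248/9 - 250*log(5)/3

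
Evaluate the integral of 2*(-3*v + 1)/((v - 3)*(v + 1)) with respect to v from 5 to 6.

-2*log(7) - 2*log(3) + 6*log(2)

Factor the denominator: v**2 - 2*v - 3 = (v + 1)(v - 3).
Partial fractions: 2*(-3*v + 1)/((v - 3)*(v + 1)) = -2/(v + 1) - 4/(v - 3).
An antiderivative is F(v) = -4*log(v - 3) - 2*log(v + 1).
Then F(6) - F(5) = (-4*log(3) - 2*log(7)) - (-6*log(2) - 2*log(3)) = -2*log(7) - 2*log(3) + 6*log(2).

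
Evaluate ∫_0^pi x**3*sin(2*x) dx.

pi*(3 - 2*pi**2)/4

Integrate by parts 3 times (u = x^3, dv = sin(2*x) dx).
An antiderivative is F(x) = -x**3*cos(2*x)/2 + 3*x**2*sin(2*x)/4 + 3*x*cos(2*x)/4 - 3*sin(2*x)/8.
Then F(pi) - F(0) = (pi*(3 - 2*pi**2)/4) - (0) = pi*(3 - 2*pi**2)/4.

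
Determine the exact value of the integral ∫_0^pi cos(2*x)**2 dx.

Use the identity cos^2(2*x) = (1 + cos(4*x))/2.
An antiderivative is F(x) = x/2 + sin(4*x)/8.
Then F(pi) - F(0) = (pi/2) - (0) = pi/2.

pi/2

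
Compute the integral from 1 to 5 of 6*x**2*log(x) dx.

Integrate by parts once (u = ln x, dv = 6*x**2 dx).
An antiderivative is F(x) = 2*x**3*(3*log(x) - 1)/3.
Then F(5) - F(1) = (-250/3 + 250*log(5)) - (-2/3) = -248/3 + 250*log(5).

-248/3 + 250*log(5)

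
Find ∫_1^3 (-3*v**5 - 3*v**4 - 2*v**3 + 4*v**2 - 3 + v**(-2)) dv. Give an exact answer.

By the power rule, an antiderivative is F(v) = -v**6/2 - 3*v**5/5 - v**4/2 + 4*v**3/3 - 3*v - 1/v.
Then F(3) - F(1) = (-7862/15) - (-64/15) = -7798/15.

-7798/15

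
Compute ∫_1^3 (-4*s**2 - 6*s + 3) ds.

-158/3

By the power rule, an antiderivative is F(s) = -4*s**3/3 - 3*s**2 + 3*s.
Then F(3) - F(1) = (-54) - (-4/3) = -158/3.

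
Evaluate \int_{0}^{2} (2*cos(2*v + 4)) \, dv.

Let u = 2*v + 4, so du = 2 dv. When v = 0, u = 4; when v = 2, u = 8.
The integral becomes ∫ cos(u) du from 4 to 8, with antiderivative sin(u).
Back in v: F(v) = sin(2*v + 4).
Then F(2) - F(0) = (sin(8)) - (sin(4)) = -sin(4) + sin(8).

-sin(4) + sin(8)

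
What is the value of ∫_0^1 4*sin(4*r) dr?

1 - cos(4)

Let u = 4*r, so du = 4 dr. When r = 0, u = 0; when r = 1, u = 4.
The integral becomes ∫ sin(u) du from 0 to 4, with antiderivative -cos(u).
Back in r: F(r) = -cos(4*r).
Then F(1) - F(0) = (-cos(4)) - (-1) = 1 - cos(4).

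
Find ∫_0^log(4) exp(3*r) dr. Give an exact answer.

21

Let u = exp(r), so du = exp(r) dr. When r = 0, u = 1; when r = log(4), u = 4.
The integral becomes ∫ u**2 du from 1 to 4, with antiderivative u**3/3.
Back in r: F(r) = exp(3*r)/3.
Then F(log(4)) - F(0) = (64/3) - (1/3) = 21.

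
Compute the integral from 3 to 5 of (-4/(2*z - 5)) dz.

-log(25)

An antiderivative is F(z) = -2*log(2*z - 5).
Then F(5) - F(3) = (-log(25)) - (0) = -log(25).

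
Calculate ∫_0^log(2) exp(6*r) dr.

21/2

Let u = exp(r), so du = exp(r) dr. When r = 0, u = 1; when r = log(2), u = 2.
The integral becomes ∫ u**5 du from 1 to 2, with antiderivative u**6/6.
Back in r: F(r) = exp(6*r)/6.
Then F(log(2)) - F(0) = (32/3) - (1/6) = 21/2.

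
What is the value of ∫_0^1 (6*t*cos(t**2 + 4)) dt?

Let u = t**2 + 4, so du = 2*t dt. When t = 0, u = 4; when t = 1, u = 5.
The integral becomes 3·∫ cos(u) du from 4 to 5, with antiderivative 3*sin(u).
Back in t: F(t) = 3*sin(t**2 + 4).
Then F(1) - F(0) = (3*sin(5)) - (3*sin(4)) = 3*sin(5) - 3*sin(4).

3*sin(5) - 3*sin(4)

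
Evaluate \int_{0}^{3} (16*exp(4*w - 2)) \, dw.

Let u = 4*w - 2, so du = 4 dw. When w = 0, u = -2; when w = 3, u = 10.
The integral becomes 4·∫ exp(u) du from -2 to 10, with antiderivative 4*exp(u).
Back in w: F(w) = 4*exp(4*w - 2).
Then F(3) - F(0) = (4*exp(10)) - (4*exp(-2)) = -(4 - 4*exp(12))*exp(-2).

-(4 - 4*exp(12))*exp(-2)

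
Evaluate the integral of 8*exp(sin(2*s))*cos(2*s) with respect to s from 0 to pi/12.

Let u = sin(2*s), so du = 2*cos(2*s) ds. When s = 0, u = 0; when s = pi/12, u = 1/2.
The integral becomes 4·∫ exp(u) du from 0 to 1/2, with antiderivative 4*exp(u).
Back in s: F(s) = 4*exp(sin(2*s)).
Then F(pi/12) - F(0) = (4*exp(1/2)) - (4) = -4 + 4*exp(1/2).

-4 + 4*exp(1/2)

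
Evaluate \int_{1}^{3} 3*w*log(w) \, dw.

Integrate by parts once (u = ln w, dv = 3*w dw).
An antiderivative is F(w) = 3*w**2*(2*log(w) - 1)/4.
Then F(3) - F(1) = (-27/4 + 27*log(3)/2) - (-3/4) = -6 + 27*log(3)/2.

-6 + 27*log(3)/2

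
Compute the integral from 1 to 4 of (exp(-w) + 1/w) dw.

(-1 + exp(3) + log(4**exp(4)))*exp(-4)

An antiderivative is F(w) = log(w) - exp(-w).
Then F(4) - F(1) = ((-1 + log(4**exp(4)))*exp(-4)) - (-exp(-1)) = (-1 + exp(3) + log(4**exp(4)))*exp(-4).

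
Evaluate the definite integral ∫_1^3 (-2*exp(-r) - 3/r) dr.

An antiderivative is F(r) = -3*log(r) + 2*exp(-r).
Then F(3) - F(1) = (-3*log(3) + 2*exp(-3)) - (2*exp(-1)) = -3*log(3) - 2*exp(-1) + 2*exp(-3).

-3*log(3) - 2*exp(-1) + 2*exp(-3)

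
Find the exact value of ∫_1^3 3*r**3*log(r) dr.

-15 + 243*log(3)/4

Integrate by parts once (u = ln r, dv = 3*r**3 dr).
An antiderivative is F(r) = 3*r**4*(4*log(r) - 1)/16.
Then F(3) - F(1) = (-243/16 + 243*log(3)/4) - (-3/16) = -15 + 243*log(3)/4.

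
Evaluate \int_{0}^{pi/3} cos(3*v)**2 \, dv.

pi/6

Use the identity cos^2(3*v) = (1 + cos(6*v))/2.
An antiderivative is F(v) = v/2 + sin(6*v)/12.
Then F(pi/3) - F(0) = (pi/6) - (0) = pi/6.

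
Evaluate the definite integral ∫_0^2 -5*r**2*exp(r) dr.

Integrate by parts twice (u = r^2, dv = -5*exp(r) dr).
An antiderivative is F(r) = (-5*r**2 + 10*r - 10)*exp(r).
Then F(2) - F(0) = (-10*exp(2)) - (-10) = 10 - 10*exp(2).

10 - 10*exp(2)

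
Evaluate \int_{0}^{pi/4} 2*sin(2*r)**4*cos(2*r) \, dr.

1/5

Let u = sin(2*r), so du = 2*cos(2*r) dr. When r = 0, u = 0; when r = pi/4, u = 1.
The integral becomes ∫ u**4 du from 0 to 1, with antiderivative u**5/5.
Back in r: F(r) = sin(2*r)**5/5.
Then F(pi/4) - F(0) = (1/5) - (0) = 1/5.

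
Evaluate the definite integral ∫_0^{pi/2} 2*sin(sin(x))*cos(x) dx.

2 - 2*cos(1)

Let u = sin(x), so du = cos(x) dx. When x = 0, u = 0; when x = pi/2, u = 1.
The integral becomes 2·∫ sin(u) du from 0 to 1, with antiderivative -2*cos(u).
Back in x: F(x) = -2*cos(sin(x)).
Then F(pi/2) - F(0) = (-2*cos(1)) - (-2) = 2 - 2*cos(1).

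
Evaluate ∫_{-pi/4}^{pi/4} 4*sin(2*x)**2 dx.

pi

Use the identity sin^2(2*x) = (1 - cos(4*x))/2.
An antiderivative is F(x) = 2*x - sin(4*x)/2.
Then F(pi/4) - F(-pi/4) = (pi/2) - (-pi/2) = pi.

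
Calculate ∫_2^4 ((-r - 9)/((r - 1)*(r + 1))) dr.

-9*log(3) + 4*log(5)

Factor the denominator: r**2 - 1 = (r + 1)(r - 1).
Partial fractions: (-r - 9)/((r - 1)*(r + 1)) = 4/(r + 1) - 5/(r - 1).
An antiderivative is F(r) = -5*log(r - 1) + 4*log(r + 1).
Then F(4) - F(2) = (-5*log(3) + 4*log(5)) - (log(81)) = -9*log(3) + 4*log(5).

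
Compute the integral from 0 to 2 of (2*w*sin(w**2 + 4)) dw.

cos(4) - cos(8)

Let u = w**2 + 4, so du = 2*w dw. When w = 0, u = 4; when w = 2, u = 8.
The integral becomes ∫ sin(u) du from 4 to 8, with antiderivative -cos(u).
Back in w: F(w) = -cos(w**2 + 4).
Then F(2) - F(0) = (-cos(8)) - (-cos(4)) = cos(4) - cos(8).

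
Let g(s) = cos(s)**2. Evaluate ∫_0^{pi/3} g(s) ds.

sqrt(3)/8 + pi/6

Use the identity cos^2(s) = (1 + cos(2*s))/2.
An antiderivative is F(s) = s/2 + sin(2*s)/4.
Then F(pi/3) - F(0) = (sqrt(3)/8 + pi/6) - (0) = sqrt(3)/8 + pi/6.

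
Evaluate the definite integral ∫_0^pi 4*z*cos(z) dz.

-8

Integrate by parts once (u = z, dv = 4*cos(z) dz).
An antiderivative is F(z) = 4*z*sin(z) + 4*cos(z).
Then F(pi) - F(0) = (-4) - (4) = -8.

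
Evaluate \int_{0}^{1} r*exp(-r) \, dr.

1 - 2*exp(-1)

Integrate by parts once (u = r, dv = exp(-r) dr).
An antiderivative is F(r) = (-r - 1)*exp(-r).
Then F(1) - F(0) = (-2*exp(-1)) - (-1) = 1 - 2*exp(-1).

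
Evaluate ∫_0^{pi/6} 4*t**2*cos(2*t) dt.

Integrate by parts twice (u = t^2, dv = 4*cos(2*t) dt).
An antiderivative is F(t) = 2*t**2*sin(2*t) + 2*t*cos(2*t) - sin(2*t).
Then F(pi/6) - F(0) = (-sqrt(3)/2 + sqrt(3)*pi**2/36 + pi/6) - (0) = -sqrt(3)/2 + sqrt(3)*pi**2/36 + pi/6.

-sqrt(3)/2 + sqrt(3)*pi**2/36 + pi/6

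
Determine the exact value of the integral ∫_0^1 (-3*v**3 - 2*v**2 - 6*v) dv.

By the power rule, an antiderivative is F(v) = -3*v**4/4 - 2*v**3/3 - 3*v**2.
Then F(1) - F(0) = (-53/12) - (0) = -53/12.

-53/12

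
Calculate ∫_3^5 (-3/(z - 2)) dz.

-log(27)

An antiderivative is F(z) = -3*log(z - 2).
Then F(5) - F(3) = (-log(27)) - (0) = -log(27).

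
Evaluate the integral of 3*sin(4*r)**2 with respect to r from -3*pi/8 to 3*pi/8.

Use the identity sin^2(4*r) = (1 - cos(8*r))/2.
An antiderivative is F(r) = 3*r/2 - 3*sin(8*r)/16.
Then F(3*pi/8) - F(-3*pi/8) = (9*pi/16) - (-9*pi/16) = 9*pi/8.

9*pi/8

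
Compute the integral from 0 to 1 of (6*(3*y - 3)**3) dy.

-81/2

Let u = 3*y - 3, so du = 3 dy. When y = 0, u = -3; when y = 1, u = 0.
The integral becomes 2·∫ u**3 du from -3 to 0, with antiderivative u**4/2.
Back in y: F(y) = (3*y - 3)**4/2.
Then F(1) - F(0) = (0) - (81/2) = -81/2.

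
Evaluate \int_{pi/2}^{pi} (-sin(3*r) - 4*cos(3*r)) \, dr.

-5/3

An antiderivative is F(r) = -4*sin(3*r)/3 + cos(3*r)/3.
Then F(pi) - F(pi/2) = (-1/3) - (4/3) = -5/3.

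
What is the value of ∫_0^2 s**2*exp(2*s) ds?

Integrate by parts twice (u = s^2, dv = exp(2*s) ds).
An antiderivative is F(s) = (2*s**2 - 2*s + 1)*exp(2*s)/4.
Then F(2) - F(0) = (5*exp(4)/4) - (1/4) = -1/4 + 5*exp(4)/4.

-1/4 + 5*exp(4)/4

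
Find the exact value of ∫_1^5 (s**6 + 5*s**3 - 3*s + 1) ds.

83360/7

By the power rule, an antiderivative is F(s) = s**7/7 + 5*s**4/4 - 3*s**2/2 + s.
Then F(5) - F(1) = (333465/28) - (25/28) = 83360/7.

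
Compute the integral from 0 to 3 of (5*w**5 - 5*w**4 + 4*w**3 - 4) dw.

867/2

By the power rule, an antiderivative is F(w) = 5*w**6/6 - w**5 + w**4 - 4*w.
Then F(3) - F(0) = (867/2) - (0) = 867/2.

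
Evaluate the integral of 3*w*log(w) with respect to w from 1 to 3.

-6 + 27*log(3)/2

Integrate by parts once (u = ln w, dv = 3*w dw).
An antiderivative is F(w) = 3*w**2*(2*log(w) - 1)/4.
Then F(3) - F(1) = (-27/4 + 27*log(3)/2) - (-3/4) = -6 + 27*log(3)/2.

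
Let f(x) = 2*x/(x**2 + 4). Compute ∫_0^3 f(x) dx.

log(13/4)

Let u = x**2 + 4, so du = 2*x dx. When x = 0, u = 4; when x = 3, u = 13.
The integral becomes ∫ 1/u du from 4 to 13, with antiderivative log(u).
Back in x: F(x) = log(x**2 + 4).
Then F(3) - F(0) = (log(13)) - (log(4)) = log(13/4).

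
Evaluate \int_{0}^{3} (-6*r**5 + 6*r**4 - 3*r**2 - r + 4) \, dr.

By the power rule, an antiderivative is F(r) = -r**6 + 6*r**5/5 - r**3 - r**2/2 + 4*r.
Then F(3) - F(0) = (-4569/10) - (0) = -4569/10.

-4569/10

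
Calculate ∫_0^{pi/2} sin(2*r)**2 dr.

Use the identity sin^2(2*r) = (1 - cos(4*r))/2.
An antiderivative is F(r) = r/2 - sin(4*r)/8.
Then F(pi/2) - F(0) = (pi/4) - (0) = pi/4.

pi/4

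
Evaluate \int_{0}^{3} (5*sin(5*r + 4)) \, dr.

Let u = 5*r + 4, so du = 5 dr. When r = 0, u = 4; when r = 3, u = 19.
The integral becomes ∫ sin(u) du from 4 to 19, with antiderivative -cos(u).
Back in r: F(r) = -cos(5*r + 4).
Then F(3) - F(0) = (-cos(19)) - (-cos(4)) = -cos(19) + cos(4).

-cos(19) + cos(4)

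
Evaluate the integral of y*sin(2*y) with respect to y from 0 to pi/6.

-pi/24 + sqrt(3)/8

Integrate by parts once (u = y, dv = sin(2*y) dy).
An antiderivative is F(y) = -y*cos(2*y)/2 + sin(2*y)/4.
Then F(pi/6) - F(0) = (-pi/24 + sqrt(3)/8) - (0) = -pi/24 + sqrt(3)/8.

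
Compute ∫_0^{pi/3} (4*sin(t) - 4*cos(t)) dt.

2 - 2*sqrt(3)

An antiderivative is F(t) = -4*sin(t) - 4*cos(t).
Then F(pi/3) - F(0) = (-2*sqrt(3) - 2) - (-4) = 2 - 2*sqrt(3).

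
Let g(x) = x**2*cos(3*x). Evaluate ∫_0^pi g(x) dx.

-2*pi/9

Integrate by parts twice (u = x^2, dv = cos(3*x) dx).
An antiderivative is F(x) = x**2*sin(3*x)/3 + 2*x*cos(3*x)/9 - 2*sin(3*x)/27.
Then F(pi) - F(0) = (-2*pi/9) - (0) = -2*pi/9.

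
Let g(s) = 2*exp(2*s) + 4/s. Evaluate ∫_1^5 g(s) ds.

-exp(2) + 4*log(5) + exp(10)

An antiderivative is F(s) = exp(2*s) + 4*log(s).
Then F(5) - F(1) = (4*log(5) + exp(10)) - (exp(2)) = -exp(2) + 4*log(5) + exp(10).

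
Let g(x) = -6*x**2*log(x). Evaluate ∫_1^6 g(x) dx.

-432*log(3) - 432*log(2) + 430/3

Integrate by parts once (u = ln x, dv = -6*x**2 dx).
An antiderivative is F(x) = -2*x**3*(3*log(x) - 1)/3.
Then F(6) - F(1) = (-432*log(3) - 432*log(2) + 144) - (2/3) = -432*log(3) - 432*log(2) + 430/3.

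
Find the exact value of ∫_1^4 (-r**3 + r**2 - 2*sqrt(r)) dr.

-625/12

By the power rule, an antiderivative is F(r) = -r**4/4 - 4*r**(3/2)/3 + r**3/3.
Then F(4) - F(1) = (-160/3) - (-5/4) = -625/12.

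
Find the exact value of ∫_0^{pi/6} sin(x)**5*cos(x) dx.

Let u = sin(x), so du = cos(x) dx. When x = 0, u = 0; when x = pi/6, u = 1/2.
The integral becomes ∫ u**5 du from 0 to 1/2, with antiderivative u**6/6.
Back in x: F(x) = sin(x)**6/6.
Then F(pi/6) - F(0) = (1/384) - (0) = 1/384.

1/384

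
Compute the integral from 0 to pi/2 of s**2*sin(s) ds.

Integrate by parts twice (u = s^2, dv = sin(s) ds).
An antiderivative is F(s) = -s**2*cos(s) + 2*s*sin(s) + 2*cos(s).
Then F(pi/2) - F(0) = (pi) - (2) = -2 + pi.

-2 + pi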